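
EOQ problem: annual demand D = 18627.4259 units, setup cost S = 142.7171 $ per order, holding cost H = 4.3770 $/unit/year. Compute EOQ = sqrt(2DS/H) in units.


2*D*S = 2 * 18627.4259 * 142.7171 = 5316904.4098
2*D*S/H = 1214737.1281
EOQ = sqrt(1214737.1281) = 1102.1511

1102.1511 units


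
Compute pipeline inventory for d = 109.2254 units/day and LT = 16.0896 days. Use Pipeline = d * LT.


Pipeline = 109.2254 * 16.0896 = 1757.3930

1757.3930 units


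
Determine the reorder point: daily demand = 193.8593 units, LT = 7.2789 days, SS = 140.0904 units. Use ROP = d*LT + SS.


d*LT = 193.8593 * 7.2789 = 1411.0825
ROP = 1411.0825 + 140.0904 = 1551.1729

1551.1729 units


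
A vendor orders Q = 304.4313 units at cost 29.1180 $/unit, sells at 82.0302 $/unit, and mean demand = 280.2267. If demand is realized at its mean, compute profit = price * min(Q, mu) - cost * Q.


Sales at mu = min(304.4313, 280.2267) = 280.2267
Revenue = 82.0302 * 280.2267 = 22987.0522
Total cost = 29.1180 * 304.4313 = 8864.4306
Profit = 22987.0522 - 8864.4306 = 14122.6217

14122.6217 $


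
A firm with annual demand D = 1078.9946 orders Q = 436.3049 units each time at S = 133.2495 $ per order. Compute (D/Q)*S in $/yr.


Number of orders = D/Q = 2.4730
Cost = 2.4730 * 133.2495 = 329.5299

329.5299 $/yr


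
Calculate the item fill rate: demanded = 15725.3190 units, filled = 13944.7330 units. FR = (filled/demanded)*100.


FR = 13944.7330 / 15725.3190 * 100 = 88.6769

88.6769%


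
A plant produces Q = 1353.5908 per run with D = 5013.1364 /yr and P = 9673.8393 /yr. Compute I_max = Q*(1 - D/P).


D/P = 0.5182
1 - D/P = 0.4818
I_max = 1353.5908 * 0.4818 = 652.1387

652.1387 units


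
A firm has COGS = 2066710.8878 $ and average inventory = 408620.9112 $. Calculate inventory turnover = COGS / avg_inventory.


Turnover = 2066710.8878 / 408620.9112 = 5.0578

5.0578


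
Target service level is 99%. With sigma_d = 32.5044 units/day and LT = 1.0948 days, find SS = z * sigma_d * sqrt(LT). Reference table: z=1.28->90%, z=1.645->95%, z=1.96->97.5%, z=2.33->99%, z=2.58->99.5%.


From the table, SL = 99% corresponds to z = 2.33
sqrt(LT) = sqrt(1.0948) = 1.0463
SS = 2.33 * 32.5044 * 1.0463 = 79.2438

79.2438 units


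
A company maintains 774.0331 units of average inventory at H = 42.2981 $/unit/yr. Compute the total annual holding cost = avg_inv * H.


Cost = 774.0331 * 42.2981 = 32740.1295

32740.1295 $/yr


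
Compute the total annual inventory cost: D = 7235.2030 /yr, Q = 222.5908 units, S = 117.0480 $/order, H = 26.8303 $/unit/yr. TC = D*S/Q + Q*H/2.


Ordering cost = D*S/Q = 3804.5869
Holding cost = Q*H/2 = 2986.0890
TC = 3804.5869 + 2986.0890 = 6790.6759

6790.6759 $/yr


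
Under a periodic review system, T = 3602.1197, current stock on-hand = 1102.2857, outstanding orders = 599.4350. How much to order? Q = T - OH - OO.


Inventory position = OH + OO = 1102.2857 + 599.4350 = 1701.7207
Q = 3602.1197 - 1701.7207 = 1900.3990

1900.3990 units


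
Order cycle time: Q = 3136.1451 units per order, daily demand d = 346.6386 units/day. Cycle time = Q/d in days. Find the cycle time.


Cycle = 3136.1451 / 346.6386 = 9.0473

9.0473 days


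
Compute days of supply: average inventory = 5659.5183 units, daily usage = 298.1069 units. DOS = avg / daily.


DOS = 5659.5183 / 298.1069 = 18.9849

18.9849 days


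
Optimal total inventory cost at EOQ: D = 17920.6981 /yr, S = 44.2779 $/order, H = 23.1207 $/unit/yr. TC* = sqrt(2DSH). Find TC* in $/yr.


2*D*S*H = 36692129.1045
TC* = sqrt(36692129.1045) = 6057.4028

6057.4028 $/yr


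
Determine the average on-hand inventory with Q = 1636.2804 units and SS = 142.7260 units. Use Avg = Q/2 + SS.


Q/2 = 818.1402
Avg = 818.1402 + 142.7260 = 960.8662

960.8662 units


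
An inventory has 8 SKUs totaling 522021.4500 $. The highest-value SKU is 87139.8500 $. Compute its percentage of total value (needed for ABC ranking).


Top item = 87139.8500
Total = 522021.4500
Percentage = 87139.8500 / 522021.4500 * 100 = 16.6928

16.6928%


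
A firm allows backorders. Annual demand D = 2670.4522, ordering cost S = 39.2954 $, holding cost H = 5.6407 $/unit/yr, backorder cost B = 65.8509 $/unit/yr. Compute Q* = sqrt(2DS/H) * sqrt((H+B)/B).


sqrt(2DS/H) = 192.8909
sqrt((H+B)/B) = 1.0419
Q* = 192.8909 * 1.0419 = 200.9826

200.9826 units


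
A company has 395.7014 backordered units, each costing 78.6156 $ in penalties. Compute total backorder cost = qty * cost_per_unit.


Total = 395.7014 * 78.6156 = 31108.3030

31108.3030 $


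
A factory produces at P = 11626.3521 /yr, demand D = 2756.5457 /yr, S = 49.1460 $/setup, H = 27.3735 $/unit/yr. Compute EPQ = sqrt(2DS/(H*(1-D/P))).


1 - D/P = 1 - 0.2371 = 0.7629
H*(1-D/P) = 20.8834
2DS = 270946.3899
EPQ = sqrt(12974.2532) = 113.9046

113.9046 units


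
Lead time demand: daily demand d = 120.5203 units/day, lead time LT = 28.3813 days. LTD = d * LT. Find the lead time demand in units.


LTD = 120.5203 * 28.3813 = 3420.5228

3420.5228 units


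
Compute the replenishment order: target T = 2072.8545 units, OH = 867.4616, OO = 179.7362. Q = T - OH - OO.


Inventory position = OH + OO = 867.4616 + 179.7362 = 1047.1978
Q = 2072.8545 - 1047.1978 = 1025.6567

1025.6567 units


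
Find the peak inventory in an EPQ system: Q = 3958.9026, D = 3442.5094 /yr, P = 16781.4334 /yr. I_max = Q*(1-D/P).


D/P = 0.2051
1 - D/P = 0.7949
I_max = 3958.9026 * 0.7949 = 3146.7813

3146.7813 units


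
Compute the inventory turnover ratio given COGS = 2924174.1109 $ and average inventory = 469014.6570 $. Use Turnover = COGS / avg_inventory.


Turnover = 2924174.1109 / 469014.6570 = 6.2347

6.2347


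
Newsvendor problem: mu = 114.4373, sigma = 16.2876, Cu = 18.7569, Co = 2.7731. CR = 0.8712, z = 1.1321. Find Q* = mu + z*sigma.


CR = Cu/(Cu+Co) = 18.7569/(18.7569+2.7731) = 0.8712
z = 1.1321
Q* = 114.4373 + 1.1321 * 16.2876 = 132.8765

132.8765 units


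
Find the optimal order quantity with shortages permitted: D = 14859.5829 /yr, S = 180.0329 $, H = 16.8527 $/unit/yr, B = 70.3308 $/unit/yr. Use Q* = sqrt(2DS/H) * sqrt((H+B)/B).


sqrt(2DS/H) = 563.4553
sqrt((H+B)/B) = 1.1134
Q* = 563.4553 * 1.1134 = 627.3413

627.3413 units


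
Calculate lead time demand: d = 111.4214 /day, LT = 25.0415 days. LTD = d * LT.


LTD = 111.4214 * 25.0415 = 2790.1590

2790.1590 units


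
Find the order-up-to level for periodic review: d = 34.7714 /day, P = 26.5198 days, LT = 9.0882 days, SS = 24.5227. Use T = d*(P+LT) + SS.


P + LT = 35.6080
d*(P+LT) = 34.7714 * 35.6080 = 1238.1400
T = 1238.1400 + 24.5227 = 1262.6627

1262.6627 units


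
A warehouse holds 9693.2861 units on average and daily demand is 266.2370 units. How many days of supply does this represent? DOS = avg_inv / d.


DOS = 9693.2861 / 266.2370 = 36.4085

36.4085 days


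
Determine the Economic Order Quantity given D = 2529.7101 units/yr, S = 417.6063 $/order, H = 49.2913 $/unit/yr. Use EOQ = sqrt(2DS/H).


2*D*S = 2 * 2529.7101 * 417.6063 = 2112845.7499
2*D*S/H = 42864.4761
EOQ = sqrt(42864.4761) = 207.0374

207.0374 units


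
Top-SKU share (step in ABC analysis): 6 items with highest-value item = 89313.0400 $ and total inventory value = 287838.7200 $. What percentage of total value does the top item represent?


Top item = 89313.0400
Total = 287838.7200
Percentage = 89313.0400 / 287838.7200 * 100 = 31.0288

31.0288%


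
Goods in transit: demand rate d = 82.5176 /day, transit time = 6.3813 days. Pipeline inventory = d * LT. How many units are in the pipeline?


Pipeline = 82.5176 * 6.3813 = 526.5696

526.5696 units


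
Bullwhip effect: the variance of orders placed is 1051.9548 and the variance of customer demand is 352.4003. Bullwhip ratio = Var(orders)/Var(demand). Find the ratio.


BW = 1051.9548 / 352.4003 = 2.9851

2.9851


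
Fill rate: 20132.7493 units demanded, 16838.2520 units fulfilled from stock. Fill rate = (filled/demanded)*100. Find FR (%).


FR = 16838.2520 / 20132.7493 * 100 = 83.6361

83.6361%


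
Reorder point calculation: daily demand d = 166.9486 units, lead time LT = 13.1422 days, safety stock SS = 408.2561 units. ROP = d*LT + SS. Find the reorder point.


d*LT = 166.9486 * 13.1422 = 2194.0719
ROP = 2194.0719 + 408.2561 = 2602.3280

2602.3280 units


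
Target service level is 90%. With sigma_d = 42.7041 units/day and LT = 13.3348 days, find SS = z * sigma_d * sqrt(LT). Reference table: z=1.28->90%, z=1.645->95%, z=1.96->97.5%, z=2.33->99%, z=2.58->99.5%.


From the table, SL = 90% corresponds to z = 1.28
sqrt(LT) = sqrt(13.3348) = 3.6517
SS = 1.28 * 42.7041 * 3.6517 = 199.6056

199.6056 units


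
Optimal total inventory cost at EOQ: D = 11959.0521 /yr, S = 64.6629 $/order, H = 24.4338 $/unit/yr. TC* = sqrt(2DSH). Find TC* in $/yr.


2*D*S*H = 37789656.6663
TC* = sqrt(37789656.6663) = 6147.3292

6147.3292 $/yr


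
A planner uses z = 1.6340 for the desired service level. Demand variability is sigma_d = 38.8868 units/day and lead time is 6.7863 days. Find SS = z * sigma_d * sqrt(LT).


sqrt(LT) = sqrt(6.7863) = 2.6051
SS = 1.6340 * 38.8868 * 2.6051 = 165.5277

165.5277 units


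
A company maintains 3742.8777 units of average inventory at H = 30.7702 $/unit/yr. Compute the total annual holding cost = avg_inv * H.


Cost = 3742.8777 * 30.7702 = 115169.0954

115169.0954 $/yr


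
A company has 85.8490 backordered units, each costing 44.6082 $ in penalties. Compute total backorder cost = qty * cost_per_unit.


Total = 85.8490 * 44.6082 = 3829.5694

3829.5694 $


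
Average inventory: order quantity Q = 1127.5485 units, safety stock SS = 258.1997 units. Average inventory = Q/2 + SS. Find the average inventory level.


Q/2 = 563.7743
Avg = 563.7743 + 258.1997 = 821.9740

821.9740 units


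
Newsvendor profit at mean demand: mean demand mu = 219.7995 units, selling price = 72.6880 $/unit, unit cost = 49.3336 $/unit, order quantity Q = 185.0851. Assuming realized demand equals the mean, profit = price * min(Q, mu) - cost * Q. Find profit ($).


Sales at mu = min(185.0851, 219.7995) = 185.0851
Revenue = 72.6880 * 185.0851 = 13453.4657
Total cost = 49.3336 * 185.0851 = 9130.9143
Profit = 13453.4657 - 9130.9143 = 4322.5515

4322.5515 $


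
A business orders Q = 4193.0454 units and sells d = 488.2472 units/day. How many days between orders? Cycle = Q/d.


Cycle = 4193.0454 / 488.2472 = 8.5880

8.5880 days


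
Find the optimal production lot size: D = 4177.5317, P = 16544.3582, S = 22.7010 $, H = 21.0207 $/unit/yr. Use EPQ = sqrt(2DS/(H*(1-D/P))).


1 - D/P = 1 - 0.2525 = 0.7475
H*(1-D/P) = 15.7129
2DS = 189668.2942
EPQ = sqrt(12070.8880) = 109.8676

109.8676 units


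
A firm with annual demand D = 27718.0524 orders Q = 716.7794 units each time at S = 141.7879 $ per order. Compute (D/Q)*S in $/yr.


Number of orders = D/Q = 38.6703
Cost = 38.6703 * 141.7879 = 5482.9763

5482.9763 $/yr


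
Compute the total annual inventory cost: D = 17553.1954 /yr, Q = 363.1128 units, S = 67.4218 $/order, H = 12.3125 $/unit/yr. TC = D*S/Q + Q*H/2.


Ordering cost = D*S/Q = 3259.2297
Holding cost = Q*H/2 = 2235.4132
TC = 3259.2297 + 2235.4132 = 5494.6429

5494.6429 $/yr


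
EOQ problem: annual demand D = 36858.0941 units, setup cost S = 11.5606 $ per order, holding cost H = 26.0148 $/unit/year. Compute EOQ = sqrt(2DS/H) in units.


2*D*S = 2 * 36858.0941 * 11.5606 = 852203.3653
2*D*S/H = 32758.4054
EOQ = sqrt(32758.4054) = 180.9928

180.9928 units


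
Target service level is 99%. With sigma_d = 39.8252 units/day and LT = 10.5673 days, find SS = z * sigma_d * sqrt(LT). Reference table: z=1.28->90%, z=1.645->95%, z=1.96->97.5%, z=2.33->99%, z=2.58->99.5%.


From the table, SL = 99% corresponds to z = 2.33
sqrt(LT) = sqrt(10.5673) = 3.2507
SS = 2.33 * 39.8252 * 3.2507 = 301.6448

301.6448 units


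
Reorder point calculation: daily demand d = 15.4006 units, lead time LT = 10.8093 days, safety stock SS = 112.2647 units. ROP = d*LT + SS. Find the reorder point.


d*LT = 15.4006 * 10.8093 = 166.4697
ROP = 166.4697 + 112.2647 = 278.7344

278.7344 units


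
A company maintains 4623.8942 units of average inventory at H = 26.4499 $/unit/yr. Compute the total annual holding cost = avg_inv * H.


Cost = 4623.8942 * 26.4499 = 122301.5392

122301.5392 $/yr


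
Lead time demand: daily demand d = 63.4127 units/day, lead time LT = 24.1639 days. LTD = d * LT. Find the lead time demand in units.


LTD = 63.4127 * 24.1639 = 1532.2981

1532.2981 units


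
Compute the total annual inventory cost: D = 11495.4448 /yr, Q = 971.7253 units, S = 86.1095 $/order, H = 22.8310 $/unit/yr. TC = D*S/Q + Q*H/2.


Ordering cost = D*S/Q = 1018.6696
Holding cost = Q*H/2 = 11092.7302
TC = 1018.6696 + 11092.7302 = 12111.3997

12111.3997 $/yr


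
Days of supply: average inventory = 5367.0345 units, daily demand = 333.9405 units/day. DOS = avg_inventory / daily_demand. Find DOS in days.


DOS = 5367.0345 / 333.9405 = 16.0718

16.0718 days


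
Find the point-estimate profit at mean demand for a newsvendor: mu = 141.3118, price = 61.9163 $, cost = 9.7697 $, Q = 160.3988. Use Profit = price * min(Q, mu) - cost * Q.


Sales at mu = min(160.3988, 141.3118) = 141.3118
Revenue = 61.9163 * 141.3118 = 8749.5038
Total cost = 9.7697 * 160.3988 = 1567.0482
Profit = 8749.5038 - 1567.0482 = 7182.4556

7182.4556 $


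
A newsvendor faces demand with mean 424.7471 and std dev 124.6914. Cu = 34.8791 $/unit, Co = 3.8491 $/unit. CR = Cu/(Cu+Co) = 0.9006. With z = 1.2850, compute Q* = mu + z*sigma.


CR = Cu/(Cu+Co) = 34.8791/(34.8791+3.8491) = 0.9006
z = 1.2850
Q* = 424.7471 + 1.2850 * 124.6914 = 584.9755

584.9755 units


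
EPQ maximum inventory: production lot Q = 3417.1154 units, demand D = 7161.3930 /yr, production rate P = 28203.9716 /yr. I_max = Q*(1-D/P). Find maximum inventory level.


D/P = 0.2539
1 - D/P = 0.7461
I_max = 3417.1154 * 0.7461 = 2549.4608

2549.4608 units


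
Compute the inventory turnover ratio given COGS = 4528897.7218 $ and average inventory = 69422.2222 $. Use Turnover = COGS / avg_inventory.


Turnover = 4528897.7218 / 69422.2222 = 65.2370

65.2370


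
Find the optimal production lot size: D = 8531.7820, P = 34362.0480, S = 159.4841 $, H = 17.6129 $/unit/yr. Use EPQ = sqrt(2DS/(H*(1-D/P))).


1 - D/P = 1 - 0.2483 = 0.7517
H*(1-D/P) = 13.2398
2DS = 2721367.1473
EPQ = sqrt(205544.7696) = 453.3705

453.3705 units


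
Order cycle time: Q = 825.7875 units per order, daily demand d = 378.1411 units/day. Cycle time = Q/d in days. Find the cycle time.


Cycle = 825.7875 / 378.1411 = 2.1838

2.1838 days


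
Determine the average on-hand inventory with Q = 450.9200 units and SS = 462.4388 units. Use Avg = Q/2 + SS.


Q/2 = 225.4600
Avg = 225.4600 + 462.4388 = 687.8988

687.8988 units


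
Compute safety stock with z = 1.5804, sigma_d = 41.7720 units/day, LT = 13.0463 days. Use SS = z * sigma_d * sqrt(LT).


sqrt(LT) = sqrt(13.0463) = 3.6120
SS = 1.5804 * 41.7720 * 3.6120 = 238.4493

238.4493 units


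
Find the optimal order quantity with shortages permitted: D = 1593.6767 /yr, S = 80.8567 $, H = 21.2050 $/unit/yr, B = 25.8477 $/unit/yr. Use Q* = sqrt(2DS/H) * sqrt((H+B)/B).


sqrt(2DS/H) = 110.2437
sqrt((H+B)/B) = 1.3492
Q* = 110.2437 * 1.3492 = 148.7426

148.7426 units


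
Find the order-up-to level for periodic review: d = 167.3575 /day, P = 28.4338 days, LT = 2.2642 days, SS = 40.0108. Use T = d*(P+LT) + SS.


P + LT = 30.6980
d*(P+LT) = 167.3575 * 30.6980 = 5137.5405
T = 5137.5405 + 40.0108 = 5177.5513

5177.5513 units


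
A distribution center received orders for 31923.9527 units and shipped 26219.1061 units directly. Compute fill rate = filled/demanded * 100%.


FR = 26219.1061 / 31923.9527 * 100 = 82.1299

82.1299%


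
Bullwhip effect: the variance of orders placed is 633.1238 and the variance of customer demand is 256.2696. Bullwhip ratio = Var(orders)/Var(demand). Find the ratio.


BW = 633.1238 / 256.2696 = 2.4705

2.4705


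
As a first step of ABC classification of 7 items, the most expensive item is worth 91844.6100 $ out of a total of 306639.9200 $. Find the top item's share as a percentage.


Top item = 91844.6100
Total = 306639.9200
Percentage = 91844.6100 / 306639.9200 * 100 = 29.9519

29.9519%


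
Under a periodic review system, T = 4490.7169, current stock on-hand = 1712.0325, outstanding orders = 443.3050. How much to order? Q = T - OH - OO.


Inventory position = OH + OO = 1712.0325 + 443.3050 = 2155.3375
Q = 4490.7169 - 2155.3375 = 2335.3794

2335.3794 units


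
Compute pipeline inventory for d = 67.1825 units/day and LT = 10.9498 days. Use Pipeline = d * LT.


Pipeline = 67.1825 * 10.9498 = 735.6349

735.6349 units


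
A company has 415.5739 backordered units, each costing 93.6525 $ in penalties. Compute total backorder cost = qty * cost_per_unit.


Total = 415.5739 * 93.6525 = 38919.5347

38919.5347 $


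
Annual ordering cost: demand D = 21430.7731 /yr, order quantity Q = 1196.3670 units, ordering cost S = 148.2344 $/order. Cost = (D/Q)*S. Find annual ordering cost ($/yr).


Number of orders = D/Q = 17.9132
Cost = 17.9132 * 148.2344 = 2655.3539

2655.3539 $/yr


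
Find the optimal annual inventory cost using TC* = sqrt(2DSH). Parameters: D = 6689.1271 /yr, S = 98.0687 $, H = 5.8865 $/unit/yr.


2*D*S*H = 7723017.3482
TC* = sqrt(7723017.3482) = 2779.0317

2779.0317 $/yr


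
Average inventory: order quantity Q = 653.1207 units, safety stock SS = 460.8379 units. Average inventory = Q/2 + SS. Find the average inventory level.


Q/2 = 326.5604
Avg = 326.5604 + 460.8379 = 787.3982

787.3982 units


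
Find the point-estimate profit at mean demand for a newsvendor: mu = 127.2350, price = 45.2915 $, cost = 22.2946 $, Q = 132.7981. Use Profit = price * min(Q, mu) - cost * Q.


Sales at mu = min(132.7981, 127.2350) = 127.2350
Revenue = 45.2915 * 127.2350 = 5762.6640
Total cost = 22.2946 * 132.7981 = 2960.6805
Profit = 5762.6640 - 2960.6805 = 2801.9835

2801.9835 $


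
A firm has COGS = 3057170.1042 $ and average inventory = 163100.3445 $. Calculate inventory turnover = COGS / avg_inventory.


Turnover = 3057170.1042 / 163100.3445 = 18.7441

18.7441


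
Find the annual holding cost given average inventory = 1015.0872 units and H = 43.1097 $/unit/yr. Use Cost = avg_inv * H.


Cost = 1015.0872 * 43.1097 = 43760.1047

43760.1047 $/yr


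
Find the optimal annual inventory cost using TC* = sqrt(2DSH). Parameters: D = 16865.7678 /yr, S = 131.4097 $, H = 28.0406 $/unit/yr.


2*D*S*H = 124294192.8941
TC* = sqrt(124294192.8941) = 11148.7306

11148.7306 $/yr


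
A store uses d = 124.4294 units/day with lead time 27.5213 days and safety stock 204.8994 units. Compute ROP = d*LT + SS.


d*LT = 124.4294 * 27.5213 = 3424.4588
ROP = 3424.4588 + 204.8994 = 3629.3582

3629.3582 units


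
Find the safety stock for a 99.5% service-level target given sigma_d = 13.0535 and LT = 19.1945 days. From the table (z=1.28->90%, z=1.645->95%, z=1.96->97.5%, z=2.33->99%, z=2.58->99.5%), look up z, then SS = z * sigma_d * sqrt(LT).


From the table, SL = 99.5% corresponds to z = 2.58
sqrt(LT) = sqrt(19.1945) = 4.3812
SS = 2.58 * 13.0535 * 4.3812 = 147.5486

147.5486 units


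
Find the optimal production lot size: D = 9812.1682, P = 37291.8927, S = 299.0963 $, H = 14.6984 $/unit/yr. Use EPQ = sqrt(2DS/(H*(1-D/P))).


1 - D/P = 1 - 0.2631 = 0.7369
H*(1-D/P) = 10.8310
2DS = 5869566.4072
EPQ = sqrt(541923.5323) = 736.1546

736.1546 units


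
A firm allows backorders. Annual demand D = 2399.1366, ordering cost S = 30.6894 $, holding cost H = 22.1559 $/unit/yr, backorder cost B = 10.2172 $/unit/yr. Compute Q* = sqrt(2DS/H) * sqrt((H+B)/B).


sqrt(2DS/H) = 81.5252
sqrt((H+B)/B) = 1.7800
Q* = 81.5252 * 1.7800 = 145.1170

145.1170 units


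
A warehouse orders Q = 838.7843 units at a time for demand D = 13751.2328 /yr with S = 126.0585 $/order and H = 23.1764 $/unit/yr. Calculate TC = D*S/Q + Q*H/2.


Ordering cost = D*S/Q = 2066.6336
Holding cost = Q*H/2 = 9720.0002
TC = 2066.6336 + 9720.0002 = 11786.6338

11786.6338 $/yr


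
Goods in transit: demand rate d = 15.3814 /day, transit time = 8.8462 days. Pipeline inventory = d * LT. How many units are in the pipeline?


Pipeline = 15.3814 * 8.8462 = 136.0669

136.0669 units


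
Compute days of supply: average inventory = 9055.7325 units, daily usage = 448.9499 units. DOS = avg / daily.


DOS = 9055.7325 / 448.9499 = 20.1709

20.1709 days


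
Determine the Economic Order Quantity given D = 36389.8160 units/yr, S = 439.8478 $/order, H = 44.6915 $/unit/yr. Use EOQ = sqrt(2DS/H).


2*D*S = 2 * 36389.8160 * 439.8478 = 32011961.0200
2*D*S/H = 716287.4600
EOQ = sqrt(716287.4600) = 846.3377

846.3377 units


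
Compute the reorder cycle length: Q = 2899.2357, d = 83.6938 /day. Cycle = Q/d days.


Cycle = 2899.2357 / 83.6938 = 34.6410

34.6410 days


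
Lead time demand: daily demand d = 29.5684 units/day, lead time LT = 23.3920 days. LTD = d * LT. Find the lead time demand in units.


LTD = 29.5684 * 23.3920 = 691.6640

691.6640 units


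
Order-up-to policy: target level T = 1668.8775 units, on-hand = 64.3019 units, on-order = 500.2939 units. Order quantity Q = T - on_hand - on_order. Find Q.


Inventory position = OH + OO = 64.3019 + 500.2939 = 564.5958
Q = 1668.8775 - 564.5958 = 1104.2817

1104.2817 units


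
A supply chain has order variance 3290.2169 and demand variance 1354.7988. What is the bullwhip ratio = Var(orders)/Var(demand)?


BW = 3290.2169 / 1354.7988 = 2.4286

2.4286


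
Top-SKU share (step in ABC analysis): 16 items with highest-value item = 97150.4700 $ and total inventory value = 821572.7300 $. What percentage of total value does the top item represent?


Top item = 97150.4700
Total = 821572.7300
Percentage = 97150.4700 / 821572.7300 * 100 = 11.8249

11.8249%


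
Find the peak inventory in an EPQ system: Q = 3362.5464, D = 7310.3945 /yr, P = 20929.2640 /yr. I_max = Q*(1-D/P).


D/P = 0.3493
1 - D/P = 0.6507
I_max = 3362.5464 * 0.6507 = 2188.0407

2188.0407 units


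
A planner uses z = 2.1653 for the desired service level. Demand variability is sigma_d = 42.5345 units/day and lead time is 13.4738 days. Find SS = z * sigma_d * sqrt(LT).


sqrt(LT) = sqrt(13.4738) = 3.6707
SS = 2.1653 * 42.5345 * 3.6707 = 338.0683

338.0683 units


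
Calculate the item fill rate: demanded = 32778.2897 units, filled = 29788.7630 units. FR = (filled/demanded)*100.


FR = 29788.7630 / 32778.2897 * 100 = 90.8796

90.8796%


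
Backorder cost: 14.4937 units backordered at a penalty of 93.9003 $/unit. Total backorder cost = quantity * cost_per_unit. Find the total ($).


Total = 14.4937 * 93.9003 = 1360.9628

1360.9628 $


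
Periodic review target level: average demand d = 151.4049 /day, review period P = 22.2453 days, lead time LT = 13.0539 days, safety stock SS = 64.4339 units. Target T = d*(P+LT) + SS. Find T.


P + LT = 35.2992
d*(P+LT) = 151.4049 * 35.2992 = 5344.4718
T = 5344.4718 + 64.4339 = 5408.9057

5408.9057 units


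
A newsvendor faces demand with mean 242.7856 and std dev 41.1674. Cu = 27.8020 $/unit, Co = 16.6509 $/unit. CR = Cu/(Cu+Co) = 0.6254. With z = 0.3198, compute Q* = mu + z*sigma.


CR = Cu/(Cu+Co) = 27.8020/(27.8020+16.6509) = 0.6254
z = 0.3198
Q* = 242.7856 + 0.3198 * 41.1674 = 255.9509

255.9509 units


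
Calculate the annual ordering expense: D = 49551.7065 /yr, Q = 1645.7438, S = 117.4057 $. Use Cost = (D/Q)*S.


Number of orders = D/Q = 30.1090
Cost = 30.1090 * 117.4057 = 3534.9687

3534.9687 $/yr


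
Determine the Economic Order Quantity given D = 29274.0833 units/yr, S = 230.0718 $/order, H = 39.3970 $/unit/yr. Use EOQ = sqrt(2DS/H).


2*D*S = 2 * 29274.0833 * 230.0718 = 13470282.0764
2*D*S/H = 341911.3657
EOQ = sqrt(341911.3657) = 584.7319

584.7319 units


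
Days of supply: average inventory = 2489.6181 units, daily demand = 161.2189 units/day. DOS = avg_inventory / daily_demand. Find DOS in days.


DOS = 2489.6181 / 161.2189 = 15.4425

15.4425 days


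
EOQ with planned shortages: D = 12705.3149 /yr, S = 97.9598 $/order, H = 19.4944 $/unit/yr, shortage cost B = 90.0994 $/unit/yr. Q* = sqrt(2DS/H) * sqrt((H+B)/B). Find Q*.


sqrt(2DS/H) = 357.3360
sqrt((H+B)/B) = 1.1029
Q* = 357.3360 * 1.1029 = 394.1021

394.1021 units


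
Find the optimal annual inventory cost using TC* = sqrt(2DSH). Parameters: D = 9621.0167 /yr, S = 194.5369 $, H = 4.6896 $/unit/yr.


2*D*S*H = 17554511.8090
TC* = sqrt(17554511.8090) = 4189.8105

4189.8105 $/yr


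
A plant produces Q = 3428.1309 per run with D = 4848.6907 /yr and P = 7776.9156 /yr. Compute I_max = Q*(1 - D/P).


D/P = 0.6235
1 - D/P = 0.3765
I_max = 3428.1309 * 0.3765 = 1290.7866

1290.7866 units


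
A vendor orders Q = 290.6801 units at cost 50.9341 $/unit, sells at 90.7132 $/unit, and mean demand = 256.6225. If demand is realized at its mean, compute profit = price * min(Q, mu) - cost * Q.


Sales at mu = min(290.6801, 256.6225) = 256.6225
Revenue = 90.7132 * 256.6225 = 23279.0482
Total cost = 50.9341 * 290.6801 = 14805.5293
Profit = 23279.0482 - 14805.5293 = 8473.5189

8473.5189 $


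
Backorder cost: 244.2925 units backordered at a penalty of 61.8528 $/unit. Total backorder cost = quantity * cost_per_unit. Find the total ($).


Total = 244.2925 * 61.8528 = 15110.1751

15110.1751 $


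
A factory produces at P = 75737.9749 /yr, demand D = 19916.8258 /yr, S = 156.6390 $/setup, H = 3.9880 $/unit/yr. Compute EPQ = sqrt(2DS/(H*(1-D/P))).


1 - D/P = 1 - 0.2630 = 0.7370
H*(1-D/P) = 2.9393
2DS = 6239503.3530
EPQ = sqrt(2122803.4711) = 1456.9844

1456.9844 units


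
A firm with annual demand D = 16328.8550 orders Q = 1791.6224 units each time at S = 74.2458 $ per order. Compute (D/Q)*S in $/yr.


Number of orders = D/Q = 9.1140
Cost = 9.1140 * 74.2458 = 676.6766

676.6766 $/yr


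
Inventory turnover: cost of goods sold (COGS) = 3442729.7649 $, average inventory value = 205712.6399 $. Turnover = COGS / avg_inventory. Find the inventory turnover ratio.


Turnover = 3442729.7649 / 205712.6399 = 16.7356

16.7356


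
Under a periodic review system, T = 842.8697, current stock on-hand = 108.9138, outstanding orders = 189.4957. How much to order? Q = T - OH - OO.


Inventory position = OH + OO = 108.9138 + 189.4957 = 298.4095
Q = 842.8697 - 298.4095 = 544.4602

544.4602 units


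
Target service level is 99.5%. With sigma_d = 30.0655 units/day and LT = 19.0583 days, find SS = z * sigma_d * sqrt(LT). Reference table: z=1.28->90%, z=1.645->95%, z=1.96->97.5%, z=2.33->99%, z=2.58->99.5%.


From the table, SL = 99.5% corresponds to z = 2.58
sqrt(LT) = sqrt(19.0583) = 4.3656
SS = 2.58 * 30.0655 * 4.3656 = 338.6337

338.6337 units


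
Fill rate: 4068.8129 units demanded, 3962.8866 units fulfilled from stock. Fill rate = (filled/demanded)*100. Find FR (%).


FR = 3962.8866 / 4068.8129 * 100 = 97.3966

97.3966%


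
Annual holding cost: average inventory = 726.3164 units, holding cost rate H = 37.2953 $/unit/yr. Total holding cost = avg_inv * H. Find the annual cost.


Cost = 726.3164 * 37.2953 = 27088.1880

27088.1880 $/yr


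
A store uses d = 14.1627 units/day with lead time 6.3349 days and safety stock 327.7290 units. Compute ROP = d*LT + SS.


d*LT = 14.1627 * 6.3349 = 89.7193
ROP = 89.7193 + 327.7290 = 417.4483

417.4483 units


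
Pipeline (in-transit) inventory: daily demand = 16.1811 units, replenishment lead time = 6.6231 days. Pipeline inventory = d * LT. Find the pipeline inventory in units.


Pipeline = 16.1811 * 6.6231 = 107.1690

107.1690 units


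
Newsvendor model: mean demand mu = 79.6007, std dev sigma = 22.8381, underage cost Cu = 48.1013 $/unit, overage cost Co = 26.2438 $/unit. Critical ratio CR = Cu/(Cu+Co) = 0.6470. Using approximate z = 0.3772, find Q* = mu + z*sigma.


CR = Cu/(Cu+Co) = 48.1013/(48.1013+26.2438) = 0.6470
z = 0.3772
Q* = 79.6007 + 0.3772 * 22.8381 = 88.2152

88.2152 units


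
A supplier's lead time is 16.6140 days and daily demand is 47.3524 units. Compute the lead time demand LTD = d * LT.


LTD = 47.3524 * 16.6140 = 786.7128

786.7128 units


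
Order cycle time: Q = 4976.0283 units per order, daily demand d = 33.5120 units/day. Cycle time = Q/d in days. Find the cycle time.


Cycle = 4976.0283 / 33.5120 = 148.4850

148.4850 days


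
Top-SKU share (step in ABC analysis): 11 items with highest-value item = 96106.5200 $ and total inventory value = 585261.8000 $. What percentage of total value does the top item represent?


Top item = 96106.5200
Total = 585261.8000
Percentage = 96106.5200 / 585261.8000 * 100 = 16.4211

16.4211%


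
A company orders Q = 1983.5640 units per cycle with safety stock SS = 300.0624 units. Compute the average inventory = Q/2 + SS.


Q/2 = 991.7820
Avg = 991.7820 + 300.0624 = 1291.8444

1291.8444 units


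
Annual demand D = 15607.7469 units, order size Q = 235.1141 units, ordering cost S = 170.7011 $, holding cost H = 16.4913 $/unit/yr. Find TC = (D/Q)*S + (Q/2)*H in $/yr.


Ordering cost = D*S/Q = 11331.7728
Holding cost = Q*H/2 = 1938.6686
TC = 11331.7728 + 1938.6686 = 13270.4414

13270.4414 $/yr


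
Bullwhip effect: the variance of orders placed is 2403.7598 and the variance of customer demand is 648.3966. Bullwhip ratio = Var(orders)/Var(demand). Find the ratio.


BW = 2403.7598 / 648.3966 = 3.7072

3.7072


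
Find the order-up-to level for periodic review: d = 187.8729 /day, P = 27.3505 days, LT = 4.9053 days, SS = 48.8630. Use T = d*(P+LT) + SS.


P + LT = 32.2558
d*(P+LT) = 187.8729 * 32.2558 = 6059.9907
T = 6059.9907 + 48.8630 = 6108.8537

6108.8537 units


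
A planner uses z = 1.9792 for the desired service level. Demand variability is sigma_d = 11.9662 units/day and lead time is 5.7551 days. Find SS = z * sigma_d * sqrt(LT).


sqrt(LT) = sqrt(5.7551) = 2.3990
SS = 1.9792 * 11.9662 * 2.3990 = 56.8162

56.8162 units


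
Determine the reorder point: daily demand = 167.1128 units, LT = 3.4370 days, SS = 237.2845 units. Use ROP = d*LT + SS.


d*LT = 167.1128 * 3.4370 = 574.3667
ROP = 574.3667 + 237.2845 = 811.6512

811.6512 units


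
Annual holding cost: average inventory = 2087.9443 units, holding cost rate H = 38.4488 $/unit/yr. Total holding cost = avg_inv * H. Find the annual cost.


Cost = 2087.9443 * 38.4488 = 80278.9528

80278.9528 $/yr


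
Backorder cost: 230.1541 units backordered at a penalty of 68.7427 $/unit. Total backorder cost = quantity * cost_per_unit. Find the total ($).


Total = 230.1541 * 68.7427 = 15821.4143

15821.4143 $


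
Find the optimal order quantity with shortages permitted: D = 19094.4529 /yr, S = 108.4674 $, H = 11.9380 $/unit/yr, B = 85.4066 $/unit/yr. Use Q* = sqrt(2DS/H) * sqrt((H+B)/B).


sqrt(2DS/H) = 589.0504
sqrt((H+B)/B) = 1.0676
Q* = 589.0504 * 1.0676 = 628.8726

628.8726 units


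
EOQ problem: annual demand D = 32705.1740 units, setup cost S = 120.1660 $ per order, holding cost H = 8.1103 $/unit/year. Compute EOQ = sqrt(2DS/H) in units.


2*D*S = 2 * 32705.1740 * 120.1660 = 7860099.8778
2*D*S/H = 969150.3246
EOQ = sqrt(969150.3246) = 984.4543

984.4543 units


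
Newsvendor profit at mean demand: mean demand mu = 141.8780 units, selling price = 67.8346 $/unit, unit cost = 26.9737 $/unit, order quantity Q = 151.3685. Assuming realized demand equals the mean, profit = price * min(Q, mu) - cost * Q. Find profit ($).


Sales at mu = min(151.3685, 141.8780) = 141.8780
Revenue = 67.8346 * 141.8780 = 9624.2374
Total cost = 26.9737 * 151.3685 = 4082.9685
Profit = 9624.2374 - 4082.9685 = 5541.2689

5541.2689 $


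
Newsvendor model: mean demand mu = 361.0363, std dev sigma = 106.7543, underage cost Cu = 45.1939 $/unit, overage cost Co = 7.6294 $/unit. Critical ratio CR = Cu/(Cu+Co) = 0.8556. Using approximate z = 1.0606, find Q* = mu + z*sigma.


CR = Cu/(Cu+Co) = 45.1939/(45.1939+7.6294) = 0.8556
z = 1.0606
Q* = 361.0363 + 1.0606 * 106.7543 = 474.2599

474.2599 units


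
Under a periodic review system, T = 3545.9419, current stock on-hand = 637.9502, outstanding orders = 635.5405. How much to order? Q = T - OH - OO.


Inventory position = OH + OO = 637.9502 + 635.5405 = 1273.4907
Q = 3545.9419 - 1273.4907 = 2272.4512

2272.4512 units


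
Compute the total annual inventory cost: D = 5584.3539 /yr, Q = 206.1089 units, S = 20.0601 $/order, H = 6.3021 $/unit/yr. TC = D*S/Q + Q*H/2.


Ordering cost = D*S/Q = 543.5122
Holding cost = Q*H/2 = 649.4594
TC = 543.5122 + 649.4594 = 1192.9716

1192.9716 $/yr


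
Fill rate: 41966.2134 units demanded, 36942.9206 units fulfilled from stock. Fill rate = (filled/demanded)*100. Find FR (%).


FR = 36942.9206 / 41966.2134 * 100 = 88.0301

88.0301%


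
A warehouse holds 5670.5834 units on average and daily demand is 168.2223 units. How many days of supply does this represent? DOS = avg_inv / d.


DOS = 5670.5834 / 168.2223 = 33.7089

33.7089 days


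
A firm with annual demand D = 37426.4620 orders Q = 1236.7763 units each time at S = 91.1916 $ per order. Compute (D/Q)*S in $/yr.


Number of orders = D/Q = 30.2613
Cost = 30.2613 * 91.1916 = 2759.5766

2759.5766 $/yr


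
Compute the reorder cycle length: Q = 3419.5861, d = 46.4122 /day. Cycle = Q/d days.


Cycle = 3419.5861 / 46.4122 = 73.6786

73.6786 days


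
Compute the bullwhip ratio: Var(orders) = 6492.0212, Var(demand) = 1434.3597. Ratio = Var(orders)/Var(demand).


BW = 6492.0212 / 1434.3597 = 4.5261

4.5261


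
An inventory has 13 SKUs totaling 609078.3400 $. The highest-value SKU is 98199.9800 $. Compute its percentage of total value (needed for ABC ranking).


Top item = 98199.9800
Total = 609078.3400
Percentage = 98199.9800 / 609078.3400 * 100 = 16.1227

16.1227%


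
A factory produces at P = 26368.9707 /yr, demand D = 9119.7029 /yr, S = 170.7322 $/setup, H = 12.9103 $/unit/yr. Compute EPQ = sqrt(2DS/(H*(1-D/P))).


1 - D/P = 1 - 0.3458 = 0.6542
H*(1-D/P) = 8.4453
2DS = 3114053.8789
EPQ = sqrt(368733.2498) = 607.2341

607.2341 units


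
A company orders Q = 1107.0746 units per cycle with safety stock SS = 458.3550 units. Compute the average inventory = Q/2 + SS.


Q/2 = 553.5373
Avg = 553.5373 + 458.3550 = 1011.8923

1011.8923 units


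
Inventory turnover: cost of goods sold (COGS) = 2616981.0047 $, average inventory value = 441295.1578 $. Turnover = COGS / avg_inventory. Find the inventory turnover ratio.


Turnover = 2616981.0047 / 441295.1578 = 5.9302

5.9302


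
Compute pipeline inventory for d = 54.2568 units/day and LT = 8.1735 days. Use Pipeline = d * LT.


Pipeline = 54.2568 * 8.1735 = 443.4680

443.4680 units


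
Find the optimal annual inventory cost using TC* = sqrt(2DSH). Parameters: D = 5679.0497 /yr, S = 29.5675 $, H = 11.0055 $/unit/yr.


2*D*S*H = 3695983.7124
TC* = sqrt(3695983.7124) = 1922.4941

1922.4941 $/yr


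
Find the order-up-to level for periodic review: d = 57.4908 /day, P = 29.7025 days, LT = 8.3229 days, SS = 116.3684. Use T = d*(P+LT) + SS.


P + LT = 38.0254
d*(P+LT) = 57.4908 * 38.0254 = 2186.1107
T = 2186.1107 + 116.3684 = 2302.4791

2302.4791 units


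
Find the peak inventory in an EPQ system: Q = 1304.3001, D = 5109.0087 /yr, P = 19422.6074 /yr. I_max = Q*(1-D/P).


D/P = 0.2630
1 - D/P = 0.7370
I_max = 1304.3001 * 0.7370 = 961.2112

961.2112 units


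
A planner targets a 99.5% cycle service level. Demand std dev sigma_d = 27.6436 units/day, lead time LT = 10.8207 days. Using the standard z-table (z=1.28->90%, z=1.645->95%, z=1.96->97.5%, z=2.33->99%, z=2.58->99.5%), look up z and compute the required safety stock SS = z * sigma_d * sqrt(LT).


From the table, SL = 99.5% corresponds to z = 2.58
sqrt(LT) = sqrt(10.8207) = 3.2895
SS = 2.58 * 27.6436 * 3.2895 = 234.6076

234.6076 units


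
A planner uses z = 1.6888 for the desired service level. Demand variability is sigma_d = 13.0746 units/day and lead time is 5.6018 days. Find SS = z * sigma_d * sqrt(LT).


sqrt(LT) = sqrt(5.6018) = 2.3668
SS = 1.6888 * 13.0746 * 2.3668 = 52.2601

52.2601 units


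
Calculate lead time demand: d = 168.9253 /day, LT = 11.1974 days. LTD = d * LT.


LTD = 168.9253 * 11.1974 = 1891.5242

1891.5242 units


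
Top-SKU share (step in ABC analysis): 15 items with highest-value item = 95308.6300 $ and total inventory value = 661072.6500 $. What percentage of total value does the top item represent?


Top item = 95308.6300
Total = 661072.6500
Percentage = 95308.6300 / 661072.6500 * 100 = 14.4173

14.4173%


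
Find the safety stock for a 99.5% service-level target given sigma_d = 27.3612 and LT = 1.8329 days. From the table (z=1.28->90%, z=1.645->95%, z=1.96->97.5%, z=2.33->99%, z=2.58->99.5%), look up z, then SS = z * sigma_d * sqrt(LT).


From the table, SL = 99.5% corresponds to z = 2.58
sqrt(LT) = sqrt(1.8329) = 1.3538
SS = 2.58 * 27.3612 * 1.3538 = 95.5706

95.5706 units


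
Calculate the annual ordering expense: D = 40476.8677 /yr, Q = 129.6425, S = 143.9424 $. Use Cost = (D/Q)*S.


Number of orders = D/Q = 312.2191
Cost = 312.2191 * 143.9424 = 44941.5699

44941.5699 $/yr


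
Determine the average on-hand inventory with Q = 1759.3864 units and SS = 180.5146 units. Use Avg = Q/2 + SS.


Q/2 = 879.6932
Avg = 879.6932 + 180.5146 = 1060.2078

1060.2078 units


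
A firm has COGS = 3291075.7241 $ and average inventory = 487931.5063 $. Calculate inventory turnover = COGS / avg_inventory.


Turnover = 3291075.7241 / 487931.5063 = 6.7450

6.7450


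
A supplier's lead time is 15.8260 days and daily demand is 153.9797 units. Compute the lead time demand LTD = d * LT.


LTD = 153.9797 * 15.8260 = 2436.8827

2436.8827 units


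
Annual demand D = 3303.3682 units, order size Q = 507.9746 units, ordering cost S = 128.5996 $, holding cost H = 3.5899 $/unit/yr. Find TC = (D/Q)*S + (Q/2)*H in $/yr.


Ordering cost = D*S/Q = 836.2856
Holding cost = Q*H/2 = 911.7890
TC = 836.2856 + 911.7890 = 1748.0746

1748.0746 $/yr


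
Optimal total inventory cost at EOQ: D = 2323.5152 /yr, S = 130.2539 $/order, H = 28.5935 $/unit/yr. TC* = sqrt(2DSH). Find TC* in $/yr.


2*D*S*H = 17307469.2144
TC* = sqrt(17307469.2144) = 4160.2247

4160.2247 $/yr


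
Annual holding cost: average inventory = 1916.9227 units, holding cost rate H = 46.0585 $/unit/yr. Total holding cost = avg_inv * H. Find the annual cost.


Cost = 1916.9227 * 46.0585 = 88290.5842

88290.5842 $/yr


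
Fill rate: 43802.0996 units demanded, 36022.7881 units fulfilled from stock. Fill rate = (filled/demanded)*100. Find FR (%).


FR = 36022.7881 / 43802.0996 * 100 = 82.2399

82.2399%


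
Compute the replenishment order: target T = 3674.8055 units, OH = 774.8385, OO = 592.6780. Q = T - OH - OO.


Inventory position = OH + OO = 774.8385 + 592.6780 = 1367.5165
Q = 3674.8055 - 1367.5165 = 2307.2890

2307.2890 units


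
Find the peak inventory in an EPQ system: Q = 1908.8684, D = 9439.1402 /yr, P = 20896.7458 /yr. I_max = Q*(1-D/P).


D/P = 0.4517
1 - D/P = 0.5483
I_max = 1908.8684 * 0.5483 = 1046.6252

1046.6252 units


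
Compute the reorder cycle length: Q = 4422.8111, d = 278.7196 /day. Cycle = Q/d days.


Cycle = 4422.8111 / 278.7196 = 15.8683

15.8683 days


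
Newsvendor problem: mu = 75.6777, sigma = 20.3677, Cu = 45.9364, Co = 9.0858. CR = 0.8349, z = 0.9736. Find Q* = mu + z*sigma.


CR = Cu/(Cu+Co) = 45.9364/(45.9364+9.0858) = 0.8349
z = 0.9736
Q* = 75.6777 + 0.9736 * 20.3677 = 95.5077

95.5077 units


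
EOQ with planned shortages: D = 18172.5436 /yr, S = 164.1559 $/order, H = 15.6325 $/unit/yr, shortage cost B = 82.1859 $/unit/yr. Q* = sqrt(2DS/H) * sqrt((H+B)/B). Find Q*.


sqrt(2DS/H) = 617.7843
sqrt((H+B)/B) = 1.0910
Q* = 617.7843 * 1.0910 = 673.9823

673.9823 units
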